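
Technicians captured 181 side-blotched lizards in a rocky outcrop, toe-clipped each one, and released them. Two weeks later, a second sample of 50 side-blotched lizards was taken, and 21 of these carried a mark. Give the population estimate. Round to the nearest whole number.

The marked fraction in the recapture sample should equal the marked fraction in the population: 21/50 = 181/N.
N = (181 × 50) / 21 = 9050 / 21 ≈ 431.0 → 431

N ≈ 431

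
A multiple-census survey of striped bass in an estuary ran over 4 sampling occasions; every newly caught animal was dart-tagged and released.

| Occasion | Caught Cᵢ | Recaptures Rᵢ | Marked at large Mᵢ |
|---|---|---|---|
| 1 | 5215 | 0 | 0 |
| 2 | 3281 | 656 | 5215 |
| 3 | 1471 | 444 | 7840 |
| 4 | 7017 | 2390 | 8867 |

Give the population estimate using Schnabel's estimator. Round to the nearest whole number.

Σ MᵢCᵢ = 0·5215 + 5215·3281 + 7840·1471 + 8867·7017 = 0 + 17110415 + 11532640 + 62219739 = 90862794
Σ Rᵢ = 0 + 656 + 444 + 2390 = 3490
N̂ = 90862794 / 3490 ≈ 26035.2 → 26035

N ≈ 26,035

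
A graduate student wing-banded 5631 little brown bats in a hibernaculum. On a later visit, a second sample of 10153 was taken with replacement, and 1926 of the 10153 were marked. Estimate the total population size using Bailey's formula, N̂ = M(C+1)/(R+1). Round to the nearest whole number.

N̂ = 5631·(10153+1)/(1926+1) = 5631·10154/1927 = 57177174/1927 ≈ 29671.6 → 29672

N ≈ 29,672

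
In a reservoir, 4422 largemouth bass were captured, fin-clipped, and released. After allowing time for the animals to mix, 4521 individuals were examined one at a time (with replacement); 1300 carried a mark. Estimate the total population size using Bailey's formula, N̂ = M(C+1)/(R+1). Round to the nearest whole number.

N̂ = 4422·(4521+1)/(1300+1) = 4422·4522/1301 = 19996284/1301 ≈ 15369.9 → 15370

N ≈ 15,370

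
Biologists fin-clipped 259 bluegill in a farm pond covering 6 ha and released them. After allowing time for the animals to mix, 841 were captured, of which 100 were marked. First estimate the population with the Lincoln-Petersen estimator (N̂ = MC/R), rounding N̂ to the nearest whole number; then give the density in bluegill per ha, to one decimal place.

N̂ = 259·841/100 = 217819/100 ≈ 2178.2 → 2178
Density = N̂ / area = 2178 / 6 = 363.0 per ha

density ≈ 363.0 bluegill per ha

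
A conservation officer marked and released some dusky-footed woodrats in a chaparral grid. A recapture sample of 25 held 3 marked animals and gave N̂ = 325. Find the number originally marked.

M = 39

From N = M·C/R: M = N·R / C = 325·3 / 25 = 975 / 25 = 39.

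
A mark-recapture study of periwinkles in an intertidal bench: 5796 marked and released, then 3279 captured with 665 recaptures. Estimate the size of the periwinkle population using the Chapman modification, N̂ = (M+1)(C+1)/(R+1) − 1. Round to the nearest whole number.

N ≈ 28,549

N̂ = (5796+1)(3279+1)/(665+1) − 1 = 5797·3280/666 − 1
= 19014160/666 − 1 ≈ 28549.8 − 1 ≈ 28548.8 → 28549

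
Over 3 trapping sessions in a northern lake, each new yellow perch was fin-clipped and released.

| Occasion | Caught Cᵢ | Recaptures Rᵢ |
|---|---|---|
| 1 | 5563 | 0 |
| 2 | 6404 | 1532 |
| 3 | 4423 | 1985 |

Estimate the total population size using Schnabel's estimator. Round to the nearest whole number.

Marked at large before each occasion: Mᵢ = Σⱼ<ᵢ (Cⱼ − Rⱼ) → M1=0, M2=5563, M3=10435
Σ MᵢCᵢ = 0·5563 + 5563·6404 + 10435·4423 = 0 + 35625452 + 46154005 = 81779457
Σ Rᵢ = 0 + 1532 + 1985 = 3517
N̂ = 81779457 / 3517 ≈ 23252.6 → 23253

N ≈ 23,253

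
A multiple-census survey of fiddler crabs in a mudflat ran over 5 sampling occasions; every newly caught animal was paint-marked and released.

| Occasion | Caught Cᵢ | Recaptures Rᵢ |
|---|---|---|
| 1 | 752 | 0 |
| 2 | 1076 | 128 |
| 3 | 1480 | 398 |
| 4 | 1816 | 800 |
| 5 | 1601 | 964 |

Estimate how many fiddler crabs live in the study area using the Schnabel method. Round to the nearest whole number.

N ≈ 6313

Marked at large before each occasion: Mᵢ = Σⱼ<ᵢ (Cⱼ − Rⱼ) → M1=0, M2=752, M3=1700, M4=2782, M5=3798
Σ MᵢCᵢ = 0·752 + 752·1076 + 1700·1480 + 2782·1816 + 3798·1601 = 0 + 809152 + 2516000 + 5052112 + 6080598 = 14457862
Σ Rᵢ = 0 + 128 + 398 + 800 + 964 = 2290
N̂ = 14457862 / 2290 ≈ 6313.48 → 6313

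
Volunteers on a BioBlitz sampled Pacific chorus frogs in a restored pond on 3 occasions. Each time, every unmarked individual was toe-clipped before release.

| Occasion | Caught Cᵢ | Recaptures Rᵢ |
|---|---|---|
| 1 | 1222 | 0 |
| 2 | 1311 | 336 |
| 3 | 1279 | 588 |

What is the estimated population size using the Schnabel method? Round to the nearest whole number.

N ≈ 4775

Marked at large before each occasion: Mᵢ = Σⱼ<ᵢ (Cⱼ − Rⱼ) → M1=0, M2=1222, M3=2197
Σ MᵢCᵢ = 0·1222 + 1222·1311 + 2197·1279 = 0 + 1602042 + 2809963 = 4412005
Σ Rᵢ = 0 + 336 + 588 = 924
N̂ = 4412005 / 924 ≈ 4774.9 → 4775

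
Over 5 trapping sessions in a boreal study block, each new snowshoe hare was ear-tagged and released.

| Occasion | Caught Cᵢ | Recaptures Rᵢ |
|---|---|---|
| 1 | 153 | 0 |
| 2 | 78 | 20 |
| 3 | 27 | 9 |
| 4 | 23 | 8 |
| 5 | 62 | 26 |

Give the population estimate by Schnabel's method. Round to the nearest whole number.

N ≈ 604

Marked at large before each occasion: Mᵢ = Σⱼ<ᵢ (Cⱼ − Rⱼ) → M1=0, M2=153, M3=211, M4=229, M5=244
Σ MᵢCᵢ = 0·153 + 153·78 + 211·27 + 229·23 + 244·62 = 0 + 11934 + 5697 + 5267 + 15128 = 38026
Σ Rᵢ = 0 + 20 + 9 + 8 + 26 = 63
N̂ = 38026 / 63 ≈ 603.6 → 604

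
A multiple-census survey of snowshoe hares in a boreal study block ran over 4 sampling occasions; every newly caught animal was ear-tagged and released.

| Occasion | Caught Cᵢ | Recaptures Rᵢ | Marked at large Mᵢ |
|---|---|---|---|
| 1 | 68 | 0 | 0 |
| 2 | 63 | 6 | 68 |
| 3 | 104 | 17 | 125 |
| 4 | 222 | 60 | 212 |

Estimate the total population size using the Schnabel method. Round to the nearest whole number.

Σ MᵢCᵢ = 0·68 + 68·63 + 125·104 + 212·222 = 0 + 4284 + 13000 + 47064 = 64348
Σ Rᵢ = 0 + 6 + 17 + 60 = 83
N̂ = 64348 / 83 ≈ 775.3 → 775

N ≈ 775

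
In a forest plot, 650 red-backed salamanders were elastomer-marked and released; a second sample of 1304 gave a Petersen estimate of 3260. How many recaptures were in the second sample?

R = 260

From N = M·C/R: R = M·C / N = 650·1304 / 3260 = 847600 / 3260 = 260.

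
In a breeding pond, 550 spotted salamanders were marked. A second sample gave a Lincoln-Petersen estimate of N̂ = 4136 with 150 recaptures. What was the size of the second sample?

From N = M·C/R: C = N·R / M = 4136·150 / 550 = 620400 / 550 = 1128.

C = 1128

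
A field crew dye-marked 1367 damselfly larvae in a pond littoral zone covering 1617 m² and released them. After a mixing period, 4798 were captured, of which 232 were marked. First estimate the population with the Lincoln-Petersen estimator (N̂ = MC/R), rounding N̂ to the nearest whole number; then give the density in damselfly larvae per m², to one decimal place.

N̂ = 1367·4798/232 = 6558866/232 ≈ 28271.0 → 28271
Density = N̂ / area = 28271 / 1617 ≈ 17.48 → 17.5 per m²

density ≈ 17.5 damselfly larvae per m²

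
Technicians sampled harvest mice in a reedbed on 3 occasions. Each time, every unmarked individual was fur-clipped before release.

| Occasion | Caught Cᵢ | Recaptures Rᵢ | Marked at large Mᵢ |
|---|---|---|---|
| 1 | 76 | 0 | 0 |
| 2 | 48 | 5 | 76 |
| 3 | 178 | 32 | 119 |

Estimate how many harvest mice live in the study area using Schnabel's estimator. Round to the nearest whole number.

Σ MᵢCᵢ = 0·76 + 76·48 + 119·178 = 0 + 3648 + 21182 = 24830
Σ Rᵢ = 0 + 5 + 32 = 37
N̂ = 24830 / 37 ≈ 671.1 → 671

N ≈ 671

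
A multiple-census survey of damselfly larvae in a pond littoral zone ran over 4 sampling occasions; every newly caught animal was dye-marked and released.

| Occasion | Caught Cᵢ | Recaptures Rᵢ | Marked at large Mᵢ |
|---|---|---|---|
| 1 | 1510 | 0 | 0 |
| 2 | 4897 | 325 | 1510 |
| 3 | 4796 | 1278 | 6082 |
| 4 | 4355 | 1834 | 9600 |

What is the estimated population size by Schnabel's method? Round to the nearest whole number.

Σ MᵢCᵢ = 0·1510 + 1510·4897 + 6082·4796 + 9600·4355 = 0 + 7394470 + 29169272 + 41808000 = 78371742
Σ Rᵢ = 0 + 325 + 1278 + 1834 = 3437
N̂ = 78371742 / 3437 ≈ 22802.4 → 22802

N ≈ 22,802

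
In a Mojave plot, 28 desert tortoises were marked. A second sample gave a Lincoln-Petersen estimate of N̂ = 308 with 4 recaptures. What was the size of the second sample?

C = 44

From N = M·C/R: C = N·R / M = 308·4 / 28 = 1232 / 28 = 44.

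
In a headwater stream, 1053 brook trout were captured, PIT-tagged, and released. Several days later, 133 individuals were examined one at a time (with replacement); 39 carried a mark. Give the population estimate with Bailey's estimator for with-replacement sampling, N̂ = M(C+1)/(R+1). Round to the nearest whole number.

N ≈ 3528

N̂ = 1053·(133+1)/(39+1) = 1053·134/40 = 141102/40 ≈ 3527.6 → 3528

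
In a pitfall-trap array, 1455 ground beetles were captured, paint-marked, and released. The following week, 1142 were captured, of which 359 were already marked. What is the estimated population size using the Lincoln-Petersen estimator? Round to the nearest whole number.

N ≈ 4628

Lincoln-Petersen assumes M/N = R/C, so N = M·C / R.
N = (1455 × 1142) / 359 = 1661610 / 359 ≈ 4628.4 → 4628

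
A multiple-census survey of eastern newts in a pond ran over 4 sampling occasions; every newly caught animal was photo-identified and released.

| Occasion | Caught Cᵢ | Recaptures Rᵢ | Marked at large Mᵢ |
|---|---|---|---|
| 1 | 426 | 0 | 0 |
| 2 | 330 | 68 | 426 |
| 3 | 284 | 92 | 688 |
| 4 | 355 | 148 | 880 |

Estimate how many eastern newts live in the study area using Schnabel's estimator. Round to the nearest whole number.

Σ MᵢCᵢ = 0·426 + 426·330 + 688·284 + 880·355 = 0 + 140580 + 195392 + 312400 = 648372
Σ Rᵢ = 0 + 68 + 92 + 148 = 308
N̂ = 648372 / 308 ≈ 2105.1 → 2105

N ≈ 2105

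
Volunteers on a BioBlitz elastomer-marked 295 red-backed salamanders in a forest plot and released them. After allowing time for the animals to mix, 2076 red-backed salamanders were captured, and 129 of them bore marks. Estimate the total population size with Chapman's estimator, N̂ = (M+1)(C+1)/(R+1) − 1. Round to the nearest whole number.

N̂ = (295+1)(2076+1)/(129+1) − 1 = 296·2077/130 − 1
= 614792/130 − 1 ≈ 4729.2 − 1 ≈ 4728.2 → 4728

N ≈ 4728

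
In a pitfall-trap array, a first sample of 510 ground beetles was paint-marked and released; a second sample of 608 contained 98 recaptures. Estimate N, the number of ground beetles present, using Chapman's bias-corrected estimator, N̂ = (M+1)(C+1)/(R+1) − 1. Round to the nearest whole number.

N̂ = (510+1)(608+1)/(98+1) − 1 = 511·609/99 − 1
= 311199/99 − 1 ≈ 3143.4 − 1 ≈ 3142.4 → 3142

N ≈ 3142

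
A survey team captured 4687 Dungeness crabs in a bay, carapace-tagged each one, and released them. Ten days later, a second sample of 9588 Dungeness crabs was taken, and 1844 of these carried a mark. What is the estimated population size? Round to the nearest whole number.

N = (4687 × 9588) / 1844 = 44938956 / 1844 ≈ 24370.4 → 24370

N ≈ 24,370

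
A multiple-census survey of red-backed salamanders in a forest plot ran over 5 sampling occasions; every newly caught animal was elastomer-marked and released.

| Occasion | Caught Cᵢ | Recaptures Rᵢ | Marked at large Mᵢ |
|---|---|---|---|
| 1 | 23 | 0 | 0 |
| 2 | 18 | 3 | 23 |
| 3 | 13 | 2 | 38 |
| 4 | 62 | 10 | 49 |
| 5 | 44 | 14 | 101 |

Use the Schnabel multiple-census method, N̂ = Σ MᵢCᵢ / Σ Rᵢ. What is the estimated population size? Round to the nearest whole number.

Σ MᵢCᵢ = 0·23 + 23·18 + 38·13 + 49·62 + 101·44 = 0 + 414 + 494 + 3038 + 4444 = 8390
Σ Rᵢ = 0 + 3 + 2 + 10 + 14 = 29
N̂ = 8390 / 29 ≈ 289.3 → 289

N ≈ 289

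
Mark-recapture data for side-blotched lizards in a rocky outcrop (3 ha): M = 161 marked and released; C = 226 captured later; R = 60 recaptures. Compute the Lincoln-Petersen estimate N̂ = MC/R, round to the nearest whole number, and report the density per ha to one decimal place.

N̂ = 161·226/60 = 36386/60 ≈ 606.4 → 606
Density = N̂ / area = 606 / 3 = 202.0 per ha

density ≈ 202.0 side-blotched lizards per ha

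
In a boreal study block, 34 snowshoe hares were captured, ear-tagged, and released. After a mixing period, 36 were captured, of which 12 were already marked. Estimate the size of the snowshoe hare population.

N = 102

The marked fraction in the recapture sample should equal the marked fraction in the population: 12/36 = 34/N.
N = (34 × 36) / 12 = 1224 / 12 = 102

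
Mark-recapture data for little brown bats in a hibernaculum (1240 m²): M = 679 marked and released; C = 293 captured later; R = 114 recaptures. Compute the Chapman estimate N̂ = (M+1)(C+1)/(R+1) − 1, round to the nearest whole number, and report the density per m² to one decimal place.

density ≈ 1.4 little brown bats per m²

N̂ = 680·294/115 − 1 = 199920/115 − 1 ≈ 1737.4 → 1737
Density = N̂ / area = 1737 / 1240 ≈ 1.40 → 1.4 per m²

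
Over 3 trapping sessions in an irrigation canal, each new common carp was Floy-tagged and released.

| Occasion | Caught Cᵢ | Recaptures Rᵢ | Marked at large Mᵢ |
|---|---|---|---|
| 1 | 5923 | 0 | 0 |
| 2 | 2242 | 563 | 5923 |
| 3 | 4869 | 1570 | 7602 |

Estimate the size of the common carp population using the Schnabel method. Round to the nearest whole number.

Σ MᵢCᵢ = 0·5923 + 5923·2242 + 7602·4869 = 0 + 13279366 + 37014138 = 50293504
Σ Rᵢ = 0 + 563 + 1570 = 2133
N̂ = 50293504 / 2133 ≈ 23578.8 → 23579

N ≈ 23,579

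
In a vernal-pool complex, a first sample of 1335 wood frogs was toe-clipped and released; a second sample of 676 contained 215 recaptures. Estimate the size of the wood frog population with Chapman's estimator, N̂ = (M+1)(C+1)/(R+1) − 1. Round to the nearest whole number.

N ≈ 4186

N̂ = (1335+1)(676+1)/(215+1) − 1 = 1336·677/216 − 1
= 904472/216 − 1 ≈ 4187.4 − 1 ≈ 4186.4 → 4186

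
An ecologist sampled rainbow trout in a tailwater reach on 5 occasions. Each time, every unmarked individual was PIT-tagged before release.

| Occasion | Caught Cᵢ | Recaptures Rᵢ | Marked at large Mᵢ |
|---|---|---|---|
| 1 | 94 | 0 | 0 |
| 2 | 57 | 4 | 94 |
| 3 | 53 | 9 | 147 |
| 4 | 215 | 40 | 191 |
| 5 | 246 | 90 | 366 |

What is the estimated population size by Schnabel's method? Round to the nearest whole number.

Σ MᵢCᵢ = 0·94 + 94·57 + 147·53 + 191·215 + 366·246 = 0 + 5358 + 7791 + 41065 + 90036 = 144250
Σ Rᵢ = 0 + 4 + 9 + 40 + 90 = 143
N̂ = 144250 / 143 ≈ 1008.7 → 1009

N ≈ 1009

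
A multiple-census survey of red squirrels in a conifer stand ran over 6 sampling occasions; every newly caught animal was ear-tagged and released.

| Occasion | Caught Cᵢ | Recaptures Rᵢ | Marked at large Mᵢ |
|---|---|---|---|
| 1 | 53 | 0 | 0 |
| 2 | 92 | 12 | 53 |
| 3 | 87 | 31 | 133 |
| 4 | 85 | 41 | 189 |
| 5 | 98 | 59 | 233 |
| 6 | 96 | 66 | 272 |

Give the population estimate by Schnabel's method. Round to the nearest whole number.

Σ MᵢCᵢ = 0·53 + 53·92 + 133·87 + 189·85 + 233·98 + 272·96 = 0 + 4876 + 11571 + 16065 + 22834 + 26112 = 81458
Σ Rᵢ = 0 + 12 + 31 + 41 + 59 + 66 = 209
N̂ = 81458 / 209 ≈ 389.8 → 390

N ≈ 390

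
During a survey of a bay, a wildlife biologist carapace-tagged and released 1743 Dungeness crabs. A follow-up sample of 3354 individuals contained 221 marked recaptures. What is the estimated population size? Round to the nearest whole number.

The marked fraction in the recapture sample should equal the marked fraction in the population: 221/3354 = 1743/N.
N = (1743 × 3354) / 221 = 5846022 / 221 ≈ 26452.6 → 26453

N ≈ 26,453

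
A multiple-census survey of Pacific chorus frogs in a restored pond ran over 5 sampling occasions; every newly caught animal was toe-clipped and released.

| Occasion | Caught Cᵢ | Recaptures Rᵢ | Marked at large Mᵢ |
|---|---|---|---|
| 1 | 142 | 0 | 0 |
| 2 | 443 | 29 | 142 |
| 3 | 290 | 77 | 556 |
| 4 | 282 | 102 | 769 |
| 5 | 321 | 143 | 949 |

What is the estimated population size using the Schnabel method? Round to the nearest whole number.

N ≈ 2124

Σ MᵢCᵢ = 0·142 + 142·443 + 556·290 + 769·282 + 949·321 = 0 + 62906 + 161240 + 216858 + 304629 = 745633
Σ Rᵢ = 0 + 29 + 77 + 102 + 143 = 351
N̂ = 745633 / 351 ≈ 2124.3 → 2124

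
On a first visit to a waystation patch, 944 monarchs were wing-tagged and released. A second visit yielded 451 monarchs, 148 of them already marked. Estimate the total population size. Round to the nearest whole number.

N = (944 × 451) / 148 = 425744 / 148 ≈ 2876.6 → 2877

N ≈ 2877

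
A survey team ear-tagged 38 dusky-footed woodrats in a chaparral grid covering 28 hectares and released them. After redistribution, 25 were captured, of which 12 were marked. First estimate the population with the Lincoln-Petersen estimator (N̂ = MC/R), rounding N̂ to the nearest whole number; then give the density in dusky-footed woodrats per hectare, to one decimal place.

density ≈ 2.8 dusky-footed woodrats per hectare

N̂ = 38·25/12 = 950/12 ≈ 79.2 → 79
Density = N̂ / area = 79 / 28 ≈ 2.82 → 2.8 per hectare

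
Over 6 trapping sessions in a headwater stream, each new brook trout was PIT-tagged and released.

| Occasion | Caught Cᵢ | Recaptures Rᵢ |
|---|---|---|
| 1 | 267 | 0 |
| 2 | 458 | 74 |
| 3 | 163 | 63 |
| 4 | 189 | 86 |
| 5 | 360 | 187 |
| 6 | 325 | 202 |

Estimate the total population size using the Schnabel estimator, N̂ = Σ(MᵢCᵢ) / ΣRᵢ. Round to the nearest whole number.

N ≈ 1653

Marked at large before each occasion: Mᵢ = Σⱼ<ᵢ (Cⱼ − Rⱼ) → M1=0, M2=267, M3=651, M4=751, M5=854, M6=1027
Σ MᵢCᵢ = 0·267 + 267·458 + 651·163 + 751·189 + 854·360 + 1027·325 = 0 + 122286 + 106113 + 141939 + 307440 + 333775 = 1011553
Σ Rᵢ = 0 + 74 + 63 + 86 + 187 + 202 = 612
N̂ = 1011553 / 612 ≈ 1652.9 → 1653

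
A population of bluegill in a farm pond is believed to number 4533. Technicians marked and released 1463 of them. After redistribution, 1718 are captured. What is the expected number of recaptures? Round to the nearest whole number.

expected recaptures ≈ 554

Expected recaptures E[R] = M·C / N.
E[R] = 1463 × 1718 / 4533 = 2513434 / 4533 ≈ 554.47 → 554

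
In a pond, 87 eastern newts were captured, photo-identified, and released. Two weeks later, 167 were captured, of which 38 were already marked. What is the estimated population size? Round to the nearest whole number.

N = (87 × 167) / 38 = 14529 / 38 ≈ 382.3 → 382

N ≈ 382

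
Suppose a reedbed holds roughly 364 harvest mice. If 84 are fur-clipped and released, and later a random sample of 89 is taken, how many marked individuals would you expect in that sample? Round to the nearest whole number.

Expected recaptures E[R] = M·C / N.
E[R] = 84 × 89 / 364 = 7476 / 364 ≈ 20.5 → 21

expected recaptures ≈ 21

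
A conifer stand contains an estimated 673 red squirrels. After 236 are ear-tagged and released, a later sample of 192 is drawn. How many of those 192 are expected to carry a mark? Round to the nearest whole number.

The marked fraction of the population is 236/673, so in a sample of 192 expect C·(M/N) marked.
E[R] = 236 × 192 / 673 = 45312 / 673 ≈ 67.3 → 67

expected recaptures ≈ 67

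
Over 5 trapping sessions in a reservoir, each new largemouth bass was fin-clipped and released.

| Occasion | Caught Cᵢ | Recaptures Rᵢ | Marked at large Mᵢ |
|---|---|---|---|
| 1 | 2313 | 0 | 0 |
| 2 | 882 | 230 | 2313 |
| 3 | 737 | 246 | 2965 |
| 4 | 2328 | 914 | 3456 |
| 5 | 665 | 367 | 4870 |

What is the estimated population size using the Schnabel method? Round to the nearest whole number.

Σ MᵢCᵢ = 0·2313 + 2313·882 + 2965·737 + 3456·2328 + 4870·665 = 0 + 2040066 + 2185205 + 8045568 + 3238550 = 15509389
Σ Rᵢ = 0 + 230 + 246 + 914 + 367 = 1757
N̂ = 15509389 / 1757 ≈ 8827.2 → 8827

N ≈ 8827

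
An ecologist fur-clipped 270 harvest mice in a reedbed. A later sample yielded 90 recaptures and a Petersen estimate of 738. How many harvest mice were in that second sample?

From N = M·C/R: C = N·R / M = 738·90 / 270 = 66420 / 270 = 246.

C = 246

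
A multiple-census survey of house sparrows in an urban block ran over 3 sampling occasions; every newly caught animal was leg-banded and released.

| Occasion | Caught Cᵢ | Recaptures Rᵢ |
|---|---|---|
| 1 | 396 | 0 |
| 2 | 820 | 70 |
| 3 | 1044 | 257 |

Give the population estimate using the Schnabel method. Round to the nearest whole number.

N ≈ 4652

Marked at large before each occasion: Mᵢ = Σⱼ<ᵢ (Cⱼ − Rⱼ) → M1=0, M2=396, M3=1146
Σ MᵢCᵢ = 0·396 + 396·820 + 1146·1044 = 0 + 324720 + 1196424 = 1521144
Σ Rᵢ = 0 + 70 + 257 = 327
N̂ = 1521144 / 327 ≈ 4651.8 → 4652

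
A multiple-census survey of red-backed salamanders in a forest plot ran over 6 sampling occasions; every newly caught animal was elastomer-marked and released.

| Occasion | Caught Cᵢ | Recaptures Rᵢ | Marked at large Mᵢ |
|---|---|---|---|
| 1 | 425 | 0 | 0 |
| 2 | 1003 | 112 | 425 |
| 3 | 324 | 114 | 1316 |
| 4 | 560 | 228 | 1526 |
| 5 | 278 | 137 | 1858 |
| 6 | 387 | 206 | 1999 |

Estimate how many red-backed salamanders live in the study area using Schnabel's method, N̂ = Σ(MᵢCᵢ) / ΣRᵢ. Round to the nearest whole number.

Σ MᵢCᵢ = 0·425 + 425·1003 + 1316·324 + 1526·560 + 1858·278 + 1999·387 = 0 + 426275 + 426384 + 854560 + 516524 + 773613 = 2997356
Σ Rᵢ = 0 + 112 + 114 + 228 + 137 + 206 = 797
N̂ = 2997356 / 797 ≈ 3760.8 → 3761

N ≈ 3761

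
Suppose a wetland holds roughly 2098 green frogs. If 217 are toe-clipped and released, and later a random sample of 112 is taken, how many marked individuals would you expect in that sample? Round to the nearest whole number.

Expected recaptures E[R] = M·C / N.
E[R] = 217 × 112 / 2098 = 24304 / 2098 ≈ 11.6 → 12

expected recaptures ≈ 12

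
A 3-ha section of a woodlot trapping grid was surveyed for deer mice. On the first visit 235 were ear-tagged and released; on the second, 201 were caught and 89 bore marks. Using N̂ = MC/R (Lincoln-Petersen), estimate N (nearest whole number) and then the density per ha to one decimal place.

density ≈ 177.0 deer mice per ha

N̂ = 235·201/89 = 47235/89 ≈ 530.7 → 531
Density = N̂ / area = 531 / 3 = 177.0 per ha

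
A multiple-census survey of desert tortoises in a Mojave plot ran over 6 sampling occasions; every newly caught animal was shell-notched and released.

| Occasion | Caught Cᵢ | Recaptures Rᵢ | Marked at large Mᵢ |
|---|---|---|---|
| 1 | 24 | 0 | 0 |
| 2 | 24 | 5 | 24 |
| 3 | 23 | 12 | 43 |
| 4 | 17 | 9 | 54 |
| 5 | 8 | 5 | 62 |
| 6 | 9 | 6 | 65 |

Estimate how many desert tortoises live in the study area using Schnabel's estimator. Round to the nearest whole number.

N ≈ 96

Σ MᵢCᵢ = 0·24 + 24·24 + 43·23 + 54·17 + 62·8 + 65·9 = 0 + 576 + 989 + 918 + 496 + 585 = 3564
Σ Rᵢ = 0 + 5 + 12 + 9 + 5 + 6 = 37
N̂ = 3564 / 37 ≈ 96.3 → 96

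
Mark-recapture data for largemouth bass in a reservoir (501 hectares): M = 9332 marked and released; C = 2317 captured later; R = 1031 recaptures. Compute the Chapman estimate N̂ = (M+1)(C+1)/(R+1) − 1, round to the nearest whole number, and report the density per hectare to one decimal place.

N̂ = 9333·2318/1032 − 1 = 21633894/1032 − 1 ≈ 20962.1 → 20962
Density = N̂ / area = 20962 / 501 ≈ 41.84 → 41.8 per hectare

density ≈ 41.8 largemouth bass per hectare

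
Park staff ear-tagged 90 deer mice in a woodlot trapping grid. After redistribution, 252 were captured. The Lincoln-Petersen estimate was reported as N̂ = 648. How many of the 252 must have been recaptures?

From N = M·C/R: R = M·C / N = 90·252 / 648 = 22680 / 648 = 35.

R = 35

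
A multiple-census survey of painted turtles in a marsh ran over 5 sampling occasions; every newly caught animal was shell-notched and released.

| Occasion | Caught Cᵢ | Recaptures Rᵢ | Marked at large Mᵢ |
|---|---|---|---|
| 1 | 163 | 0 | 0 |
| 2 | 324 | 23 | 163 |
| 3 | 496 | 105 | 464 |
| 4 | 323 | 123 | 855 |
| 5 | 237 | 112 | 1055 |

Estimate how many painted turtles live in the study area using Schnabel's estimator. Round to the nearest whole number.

N ≈ 2229

Σ MᵢCᵢ = 0·163 + 163·324 + 464·496 + 855·323 + 1055·237 = 0 + 52812 + 230144 + 276165 + 250035 = 809156
Σ Rᵢ = 0 + 23 + 105 + 123 + 112 = 363
N̂ = 809156 / 363 ≈ 2229.1 → 2229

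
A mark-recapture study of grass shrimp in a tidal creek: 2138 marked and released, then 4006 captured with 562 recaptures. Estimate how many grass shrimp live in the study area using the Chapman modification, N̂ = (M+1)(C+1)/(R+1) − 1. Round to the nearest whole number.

N̂ = (2138+1)(4006+1)/(562+1) − 1 = 2139·4007/563 − 1
= 8570973/563 − 1 ≈ 15223.8 − 1 ≈ 15222.8 → 15223

N ≈ 15,223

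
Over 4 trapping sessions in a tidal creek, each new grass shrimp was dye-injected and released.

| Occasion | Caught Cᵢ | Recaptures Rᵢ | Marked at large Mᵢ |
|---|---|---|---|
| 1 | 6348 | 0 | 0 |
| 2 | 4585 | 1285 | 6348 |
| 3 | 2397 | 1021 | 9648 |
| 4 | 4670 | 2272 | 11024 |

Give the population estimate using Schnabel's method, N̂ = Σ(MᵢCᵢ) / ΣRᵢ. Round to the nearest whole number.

Σ MᵢCᵢ = 0·6348 + 6348·4585 + 9648·2397 + 11024·4670 = 0 + 29105580 + 23126256 + 51482080 = 103713916
Σ Rᵢ = 0 + 1285 + 1021 + 2272 = 4578
N̂ = 103713916 / 4578 ≈ 22654.9 → 22655

N ≈ 22,655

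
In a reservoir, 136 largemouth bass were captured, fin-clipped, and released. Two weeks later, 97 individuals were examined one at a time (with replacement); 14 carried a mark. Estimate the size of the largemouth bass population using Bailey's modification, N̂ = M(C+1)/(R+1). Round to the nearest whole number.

N ≈ 889

N̂ = 136·(97+1)/(14+1) = 136·98/15 = 13328/15 ≈ 888.5 → 889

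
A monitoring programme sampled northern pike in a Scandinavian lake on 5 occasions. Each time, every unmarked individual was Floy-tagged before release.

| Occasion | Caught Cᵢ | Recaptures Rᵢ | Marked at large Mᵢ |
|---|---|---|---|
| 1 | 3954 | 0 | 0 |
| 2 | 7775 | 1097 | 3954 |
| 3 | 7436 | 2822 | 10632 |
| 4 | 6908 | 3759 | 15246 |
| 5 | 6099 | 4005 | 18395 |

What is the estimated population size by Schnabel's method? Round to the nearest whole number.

Σ MᵢCᵢ = 0·3954 + 3954·7775 + 10632·7436 + 15246·6908 + 18395·6099 = 0 + 30742350 + 79059552 + 105319368 + 112191105 = 327312375
Σ Rᵢ = 0 + 1097 + 2822 + 3759 + 4005 = 11683
N̂ = 327312375 / 11683 ≈ 28016.1 → 28016

N ≈ 28,016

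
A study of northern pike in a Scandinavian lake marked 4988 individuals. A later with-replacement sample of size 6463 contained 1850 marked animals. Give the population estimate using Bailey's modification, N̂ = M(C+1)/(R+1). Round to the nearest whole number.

N̂ = 4988·(6463+1)/(1850+1) = 4988·6464/1851 = 32242432/1851 ≈ 17418.9 → 17419

N ≈ 17,419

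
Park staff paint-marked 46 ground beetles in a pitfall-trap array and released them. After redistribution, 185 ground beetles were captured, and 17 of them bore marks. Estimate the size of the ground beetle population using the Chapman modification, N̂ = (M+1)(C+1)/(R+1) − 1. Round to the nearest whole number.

N̂ = (46+1)(185+1)/(17+1) − 1 = 47·186/18 − 1
= 8742/18 − 1 ≈ 485.7 − 1 ≈ 484.7 → 485

N ≈ 485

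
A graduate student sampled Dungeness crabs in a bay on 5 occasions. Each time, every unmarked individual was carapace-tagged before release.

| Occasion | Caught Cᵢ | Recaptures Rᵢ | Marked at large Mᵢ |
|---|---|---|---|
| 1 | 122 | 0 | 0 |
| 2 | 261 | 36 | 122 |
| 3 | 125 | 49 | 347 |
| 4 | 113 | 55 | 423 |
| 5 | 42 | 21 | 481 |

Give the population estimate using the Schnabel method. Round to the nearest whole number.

N ≈ 890

Σ MᵢCᵢ = 0·122 + 122·261 + 347·125 + 423·113 + 481·42 = 0 + 31842 + 43375 + 47799 + 20202 = 143218
Σ Rᵢ = 0 + 36 + 49 + 55 + 21 = 161
N̂ = 143218 / 161 ≈ 889.6 → 890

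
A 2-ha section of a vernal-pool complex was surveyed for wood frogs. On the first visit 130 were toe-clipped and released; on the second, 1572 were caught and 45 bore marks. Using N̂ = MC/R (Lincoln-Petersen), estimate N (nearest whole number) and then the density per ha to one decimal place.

density ≈ 2270.5 wood frogs per ha

N̂ = 130·1572/45 = 204360/45 ≈ 4541.3 → 4541
Density = N̂ / area = 4541 / 2 ≈ 2270.50 → 2270.5 per ha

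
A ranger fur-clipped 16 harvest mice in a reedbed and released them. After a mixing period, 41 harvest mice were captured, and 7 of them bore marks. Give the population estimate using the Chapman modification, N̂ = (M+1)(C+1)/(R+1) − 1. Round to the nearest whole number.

N̂ = (16+1)(41+1)/(7+1) − 1 = 17·42/8 − 1
= 714/8 − 1 ≈ 89.2 − 1 ≈ 88.2 → 88

N ≈ 88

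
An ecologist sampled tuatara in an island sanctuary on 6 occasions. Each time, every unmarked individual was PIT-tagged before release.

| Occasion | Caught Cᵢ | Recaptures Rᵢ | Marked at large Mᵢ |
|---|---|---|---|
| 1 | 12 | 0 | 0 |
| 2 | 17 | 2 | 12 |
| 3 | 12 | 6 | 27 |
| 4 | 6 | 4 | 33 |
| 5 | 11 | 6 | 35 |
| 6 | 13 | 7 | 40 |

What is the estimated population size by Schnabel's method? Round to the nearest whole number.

N ≈ 65

Σ MᵢCᵢ = 0·12 + 12·17 + 27·12 + 33·6 + 35·11 + 40·13 = 0 + 204 + 324 + 198 + 385 + 520 = 1631
Σ Rᵢ = 0 + 2 + 6 + 4 + 6 + 7 = 25
N̂ = 1631 / 25 ≈ 65.2 → 65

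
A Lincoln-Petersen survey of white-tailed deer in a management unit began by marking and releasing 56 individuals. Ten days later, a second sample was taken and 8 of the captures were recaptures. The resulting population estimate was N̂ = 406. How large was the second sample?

C = 58

From N = M·C/R: C = N·R / M = 406·8 / 56 = 3248 / 56 = 58.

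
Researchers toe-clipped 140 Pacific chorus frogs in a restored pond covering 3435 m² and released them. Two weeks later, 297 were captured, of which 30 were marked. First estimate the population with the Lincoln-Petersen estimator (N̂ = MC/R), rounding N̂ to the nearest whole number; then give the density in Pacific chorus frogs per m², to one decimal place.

density ≈ 0.4 Pacific chorus frogs per m²

N̂ = 140·297/30 = 41580/30 = 1386
Density = N̂ / area = 1386 / 3435 ≈ 0.40 → 0.4 per m²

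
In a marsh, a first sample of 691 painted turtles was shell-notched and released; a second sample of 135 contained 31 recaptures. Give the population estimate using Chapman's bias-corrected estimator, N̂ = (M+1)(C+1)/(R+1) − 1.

N = 2940

N̂ = (691+1)(135+1)/(31+1) − 1 = 692·136/32 − 1
= 94112/32 − 1 = 2941 − 1 = 2940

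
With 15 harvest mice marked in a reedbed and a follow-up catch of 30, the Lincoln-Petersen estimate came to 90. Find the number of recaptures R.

From N = M·C/R: R = M·C / N = 15·30 / 90 = 450 / 90 = 5.

R = 5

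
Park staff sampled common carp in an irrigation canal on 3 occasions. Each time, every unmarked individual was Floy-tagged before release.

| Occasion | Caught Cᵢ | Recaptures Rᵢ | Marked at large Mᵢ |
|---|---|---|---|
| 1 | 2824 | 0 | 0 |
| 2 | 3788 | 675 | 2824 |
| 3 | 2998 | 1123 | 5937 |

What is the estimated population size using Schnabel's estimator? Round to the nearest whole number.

Σ MᵢCᵢ = 0·2824 + 2824·3788 + 5937·2998 = 0 + 10697312 + 17799126 = 28496438
Σ Rᵢ = 0 + 675 + 1123 = 1798
N̂ = 28496438 / 1798 ≈ 15849.0 → 15849

N ≈ 15,849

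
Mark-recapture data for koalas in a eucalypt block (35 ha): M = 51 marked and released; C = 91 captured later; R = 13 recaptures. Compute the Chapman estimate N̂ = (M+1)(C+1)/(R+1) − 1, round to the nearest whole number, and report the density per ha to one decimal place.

N̂ = 52·92/14 − 1 = 4784/14 − 1 ≈ 340.7 → 341
Density = N̂ / area = 341 / 35 ≈ 9.74 → 9.7 per ha

density ≈ 9.7 koalas per ha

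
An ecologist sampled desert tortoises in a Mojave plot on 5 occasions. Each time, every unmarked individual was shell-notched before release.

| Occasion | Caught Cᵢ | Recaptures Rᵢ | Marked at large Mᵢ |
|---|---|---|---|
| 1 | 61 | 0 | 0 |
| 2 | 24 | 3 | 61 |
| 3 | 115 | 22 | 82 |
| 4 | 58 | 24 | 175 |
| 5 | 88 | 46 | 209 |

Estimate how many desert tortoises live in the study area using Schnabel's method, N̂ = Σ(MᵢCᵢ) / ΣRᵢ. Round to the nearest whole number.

Σ MᵢCᵢ = 0·61 + 61·24 + 82·115 + 175·58 + 209·88 = 0 + 1464 + 9430 + 10150 + 18392 = 39436
Σ Rᵢ = 0 + 3 + 22 + 24 + 46 = 95
N̂ = 39436 / 95 ≈ 415.1 → 415

N ≈ 415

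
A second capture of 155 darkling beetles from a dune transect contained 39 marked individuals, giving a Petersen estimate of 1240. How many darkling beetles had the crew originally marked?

From N = M·C/R: M = N·R / C = 1240·39 / 155 = 48360 / 155 = 312.

M = 312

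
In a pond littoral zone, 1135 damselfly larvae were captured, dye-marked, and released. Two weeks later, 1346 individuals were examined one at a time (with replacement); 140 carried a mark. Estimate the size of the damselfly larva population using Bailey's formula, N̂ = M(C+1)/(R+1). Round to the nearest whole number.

N ≈ 10,843

N̂ = 1135·(1346+1)/(140+1) = 1135·1347/141 = 1528845/141 ≈ 10842.9 → 10843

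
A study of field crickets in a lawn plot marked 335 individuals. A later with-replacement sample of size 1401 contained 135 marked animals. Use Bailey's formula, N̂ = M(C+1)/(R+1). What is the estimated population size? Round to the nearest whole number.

N ≈ 3453

N̂ = 335·(1401+1)/(135+1) = 335·1402/136 = 469670/136 ≈ 3453.46 → 3453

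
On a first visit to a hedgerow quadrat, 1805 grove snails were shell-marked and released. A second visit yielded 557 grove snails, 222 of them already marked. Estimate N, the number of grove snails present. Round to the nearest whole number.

N ≈ 4529

N = (1805 × 557) / 222 = 1005385 / 222 ≈ 4528.8 → 4529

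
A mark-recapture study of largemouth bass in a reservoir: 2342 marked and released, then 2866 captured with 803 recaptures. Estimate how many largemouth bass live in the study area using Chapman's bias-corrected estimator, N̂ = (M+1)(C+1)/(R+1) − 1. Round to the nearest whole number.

N̂ = (2342+1)(2866+1)/(803+1) − 1 = 2343·2867/804 − 1
= 6717381/804 − 1 ≈ 8355.0 − 1 ≈ 8354.0 → 8354

N ≈ 8354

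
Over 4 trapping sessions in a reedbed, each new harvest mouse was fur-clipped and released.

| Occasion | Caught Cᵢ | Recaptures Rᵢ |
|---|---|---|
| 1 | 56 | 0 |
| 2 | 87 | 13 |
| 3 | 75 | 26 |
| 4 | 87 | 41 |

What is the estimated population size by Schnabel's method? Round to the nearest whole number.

Marked at large before each occasion: Mᵢ = Σⱼ<ᵢ (Cⱼ − Rⱼ) → M1=0, M2=56, M3=130, M4=179
Σ MᵢCᵢ = 0·56 + 56·87 + 130·75 + 179·87 = 0 + 4872 + 9750 + 15573 = 30195
Σ Rᵢ = 0 + 13 + 26 + 41 = 80
N̂ = 30195 / 80 ≈ 377.4 → 377

N ≈ 377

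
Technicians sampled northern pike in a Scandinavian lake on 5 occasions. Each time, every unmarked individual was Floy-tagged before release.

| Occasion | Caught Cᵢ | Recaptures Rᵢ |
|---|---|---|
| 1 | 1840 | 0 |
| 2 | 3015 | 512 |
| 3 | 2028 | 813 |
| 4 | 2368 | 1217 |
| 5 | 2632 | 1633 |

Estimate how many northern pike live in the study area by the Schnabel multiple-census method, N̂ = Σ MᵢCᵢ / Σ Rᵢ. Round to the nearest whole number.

N ≈ 10,820

Marked at large before each occasion: Mᵢ = Σⱼ<ᵢ (Cⱼ − Rⱼ) → M1=0, M2=1840, M3=4343, M4=5558, M5=6709
Σ MᵢCᵢ = 0·1840 + 1840·3015 + 4343·2028 + 5558·2368 + 6709·2632 = 0 + 5547600 + 8807604 + 13161344 + 17658088 = 45174636
Σ Rᵢ = 0 + 512 + 813 + 1217 + 1633 = 4175
N̂ = 45174636 / 4175 ≈ 10820.3 → 10820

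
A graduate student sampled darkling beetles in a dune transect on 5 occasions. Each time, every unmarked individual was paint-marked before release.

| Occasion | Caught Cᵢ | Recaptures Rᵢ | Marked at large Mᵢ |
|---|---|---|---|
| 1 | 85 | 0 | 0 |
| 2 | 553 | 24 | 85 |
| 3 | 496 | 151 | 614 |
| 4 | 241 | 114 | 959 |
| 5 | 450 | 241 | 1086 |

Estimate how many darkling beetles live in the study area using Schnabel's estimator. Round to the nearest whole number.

N ≈ 2021

Σ MᵢCᵢ = 0·85 + 85·553 + 614·496 + 959·241 + 1086·450 = 0 + 47005 + 304544 + 231119 + 488700 = 1071368
Σ Rᵢ = 0 + 24 + 151 + 114 + 241 = 530
N̂ = 1071368 / 530 ≈ 2021.4 → 2021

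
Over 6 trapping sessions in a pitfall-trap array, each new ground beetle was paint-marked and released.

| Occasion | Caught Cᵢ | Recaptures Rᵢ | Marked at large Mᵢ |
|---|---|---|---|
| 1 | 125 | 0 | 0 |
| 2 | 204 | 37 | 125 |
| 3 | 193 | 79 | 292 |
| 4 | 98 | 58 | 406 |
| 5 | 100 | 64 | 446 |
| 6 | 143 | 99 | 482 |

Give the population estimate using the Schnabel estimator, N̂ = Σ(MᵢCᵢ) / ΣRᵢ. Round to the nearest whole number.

Σ MᵢCᵢ = 0·125 + 125·204 + 292·193 + 406·98 + 446·100 + 482·143 = 0 + 25500 + 56356 + 39788 + 44600 + 68926 = 235170
Σ Rᵢ = 0 + 37 + 79 + 58 + 64 + 99 = 337
N̂ = 235170 / 337 ≈ 697.8 → 698

N ≈ 698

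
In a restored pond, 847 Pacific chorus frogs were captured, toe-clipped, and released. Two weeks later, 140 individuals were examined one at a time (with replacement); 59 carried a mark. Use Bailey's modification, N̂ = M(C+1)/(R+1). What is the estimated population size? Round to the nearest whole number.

N̂ = 847·(140+1)/(59+1) = 847·141/60 = 119427/60 ≈ 1990.45 → 1990

N ≈ 1990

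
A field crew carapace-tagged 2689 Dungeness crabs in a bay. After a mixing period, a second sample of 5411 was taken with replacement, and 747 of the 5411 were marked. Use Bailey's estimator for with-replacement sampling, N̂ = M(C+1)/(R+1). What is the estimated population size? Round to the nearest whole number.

N ≈ 19,456

N̂ = 2689·(5411+1)/(747+1) = 2689·5412/748 = 14552868/748 ≈ 19455.7 → 19456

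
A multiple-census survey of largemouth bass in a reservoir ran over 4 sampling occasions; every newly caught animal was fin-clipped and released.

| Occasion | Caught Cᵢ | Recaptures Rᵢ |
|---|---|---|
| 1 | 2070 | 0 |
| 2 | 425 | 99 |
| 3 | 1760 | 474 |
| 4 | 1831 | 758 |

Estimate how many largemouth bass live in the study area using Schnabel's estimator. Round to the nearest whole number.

N ≈ 8894

Marked at large before each occasion: Mᵢ = Σⱼ<ᵢ (Cⱼ − Rⱼ) → M1=0, M2=2070, M3=2396, M4=3682
Σ MᵢCᵢ = 0·2070 + 2070·425 + 2396·1760 + 3682·1831 = 0 + 879750 + 4216960 + 6741742 = 11838452
Σ Rᵢ = 0 + 99 + 474 + 758 = 1331
N̂ = 11838452 / 1331 ≈ 8894.4 → 8894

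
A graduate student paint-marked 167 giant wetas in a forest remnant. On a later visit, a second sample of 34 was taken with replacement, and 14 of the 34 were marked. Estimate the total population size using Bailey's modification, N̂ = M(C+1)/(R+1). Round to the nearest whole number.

N̂ = 167·(34+1)/(14+1) = 167·35/15 = 5845/15 ≈ 389.7 → 390

N ≈ 390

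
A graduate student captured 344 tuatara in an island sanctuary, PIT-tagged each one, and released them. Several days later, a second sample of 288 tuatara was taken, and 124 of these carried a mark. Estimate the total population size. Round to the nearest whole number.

N ≈ 799

N = (344 × 288) / 124 = 99072 / 124 ≈ 799.0 → 799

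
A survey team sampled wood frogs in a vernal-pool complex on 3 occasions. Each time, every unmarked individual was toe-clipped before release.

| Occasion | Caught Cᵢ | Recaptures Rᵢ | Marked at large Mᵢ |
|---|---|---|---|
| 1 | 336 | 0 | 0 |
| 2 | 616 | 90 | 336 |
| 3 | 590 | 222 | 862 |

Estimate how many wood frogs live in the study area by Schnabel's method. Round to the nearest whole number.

Σ MᵢCᵢ = 0·336 + 336·616 + 862·590 = 0 + 206976 + 508580 = 715556
Σ Rᵢ = 0 + 90 + 222 = 312
N̂ = 715556 / 312 ≈ 2293.4 → 2293

N ≈ 2293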